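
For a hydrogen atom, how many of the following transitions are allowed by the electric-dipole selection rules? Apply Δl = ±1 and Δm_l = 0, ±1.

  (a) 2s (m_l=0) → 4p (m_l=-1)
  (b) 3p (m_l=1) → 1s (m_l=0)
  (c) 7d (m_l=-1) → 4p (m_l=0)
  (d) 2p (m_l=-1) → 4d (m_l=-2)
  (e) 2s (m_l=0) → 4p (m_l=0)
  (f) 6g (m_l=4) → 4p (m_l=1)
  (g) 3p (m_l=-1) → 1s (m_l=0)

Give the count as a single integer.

(a) allowed
(b) allowed
(c) allowed
(d) allowed
(e) allowed
(f) forbidden — Δl = -3 (E1 requires Δl = ±1); Δm_l = -3 (E1 requires Δm_l = 0, ±1)
(g) allowed
Total allowed: 6 of 7.

6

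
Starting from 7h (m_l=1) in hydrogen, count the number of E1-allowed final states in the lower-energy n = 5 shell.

3

E1 requires Δl = ±1, so l_f ∈ {4, 6}; with 0 ≤ l_f ≤ n_f−1 = 4, the allowed l_f values are {4}.
For l_f = 4: m_f ∈ {m_i−1, m_i, m_i+1} ∩ [−4, 4] = {0, 1, 2} → 3 states.
Total: 3.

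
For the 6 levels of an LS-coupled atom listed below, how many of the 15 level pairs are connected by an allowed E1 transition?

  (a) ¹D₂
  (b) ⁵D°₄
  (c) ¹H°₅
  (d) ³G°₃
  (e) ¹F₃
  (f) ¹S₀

0

(a)–(b): forbidden (ΔS, ΔJ).
(a)–(c): forbidden (ΔL, ΔJ).
(a)–(d): forbidden (ΔS, ΔL).
(a)–(e): forbidden (parity).
(a)–(f): forbidden (parity, ΔL, ΔJ).
(b)–(c): forbidden (parity, ΔS, ΔL).
(b)–(d): forbidden (parity, ΔS, ΔL).
(b)–(e): forbidden (ΔS).
(b)–(f): forbidden (ΔS, ΔL, ΔJ).
(c)–(d): forbidden (parity, ΔS, ΔJ).
(c)–(e): forbidden (ΔL, ΔJ).
(c)–(f): forbidden (ΔL, ΔJ).
(d)–(e): forbidden (ΔS).
(d)–(f): forbidden (ΔS, ΔL, ΔJ).
(e)–(f): forbidden (parity, ΔL, ΔJ).
Allowed pairs: 0 of 15.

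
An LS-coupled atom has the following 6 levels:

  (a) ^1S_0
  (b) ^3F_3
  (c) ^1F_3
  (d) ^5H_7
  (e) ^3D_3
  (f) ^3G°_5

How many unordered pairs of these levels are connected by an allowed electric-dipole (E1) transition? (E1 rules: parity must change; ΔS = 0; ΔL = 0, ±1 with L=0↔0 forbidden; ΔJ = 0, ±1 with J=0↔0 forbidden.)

(a)–(b): forbidden (parity, ΔS, ΔL, ΔJ).
(a)–(c): forbidden (parity, ΔL, ΔJ).
(a)–(d): forbidden (parity, ΔS, ΔL, ΔJ).
(a)–(e): forbidden (parity, ΔS, ΔL, ΔJ).
(a)–(f): forbidden (ΔS, ΔL, ΔJ).
(b)–(c): forbidden (parity, ΔS).
(b)–(d): forbidden (parity, ΔS, ΔL, ΔJ).
(b)–(e): forbidden (parity).
(b)–(f): forbidden (ΔJ).
(c)–(d): forbidden (parity, ΔS, ΔL, ΔJ).
(c)–(e): forbidden (parity, ΔS).
(c)–(f): forbidden (ΔS, ΔJ).
(d)–(e): forbidden (parity, ΔS, ΔL, ΔJ).
(d)–(f): forbidden (ΔS, ΔJ).
(e)–(f): forbidden (ΔL, ΔJ).
Allowed pairs: 0 of 15.

0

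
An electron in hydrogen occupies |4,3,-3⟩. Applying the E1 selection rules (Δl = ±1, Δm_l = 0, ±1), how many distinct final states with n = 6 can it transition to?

E1 requires Δl = ±1, so l_f ∈ {2, 4}; with 0 ≤ l_f ≤ n_f−1 = 5, the allowed l_f values are {2, 4}.
For l_f = 2: m_f ∈ {m_i−1, m_i, m_i+1} ∩ [−2, 2] = {-2} → 1 state.
For l_f = 4: m_f ∈ {m_i−1, m_i, m_i+1} ∩ [−4, 4] = {-4, -3, -2} → 3 states.
Total: 4.

4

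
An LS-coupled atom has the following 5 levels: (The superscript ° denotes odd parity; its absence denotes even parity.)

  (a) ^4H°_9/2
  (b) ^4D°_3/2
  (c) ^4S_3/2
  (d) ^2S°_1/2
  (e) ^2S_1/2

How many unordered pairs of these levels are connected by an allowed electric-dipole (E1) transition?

0

(a)–(b): forbidden (parity, ΔL, ΔJ).
(a)–(c): forbidden (ΔL, ΔJ).
(a)–(d): forbidden (parity, ΔS, ΔL, ΔJ).
(a)–(e): forbidden (ΔS, ΔL, ΔJ).
(b)–(c): forbidden (ΔL).
(b)–(d): forbidden (parity, ΔS, ΔL).
(b)–(e): forbidden (ΔS, ΔL).
(c)–(d): forbidden (ΔS, ΔL).
(c)–(e): forbidden (parity, ΔS, ΔL).
(d)–(e): forbidden (ΔL).
Allowed pairs: 0 of 10.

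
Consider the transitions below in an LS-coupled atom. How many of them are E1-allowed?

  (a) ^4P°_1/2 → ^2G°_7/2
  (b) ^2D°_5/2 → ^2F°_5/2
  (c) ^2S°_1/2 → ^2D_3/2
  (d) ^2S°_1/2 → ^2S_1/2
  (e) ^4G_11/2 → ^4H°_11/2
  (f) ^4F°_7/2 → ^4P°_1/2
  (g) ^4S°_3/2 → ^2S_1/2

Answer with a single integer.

(a) forbidden (parity, ΔS, ΔL, ΔJ fail)
(b) forbidden (parity fails)
(c) forbidden (ΔL fails)
(d) forbidden (ΔL fails)
(e) allowed
(f) forbidden (parity, ΔL, ΔJ fail)
(g) forbidden (ΔS, ΔL fail)
Total allowed: 1 of 7.

1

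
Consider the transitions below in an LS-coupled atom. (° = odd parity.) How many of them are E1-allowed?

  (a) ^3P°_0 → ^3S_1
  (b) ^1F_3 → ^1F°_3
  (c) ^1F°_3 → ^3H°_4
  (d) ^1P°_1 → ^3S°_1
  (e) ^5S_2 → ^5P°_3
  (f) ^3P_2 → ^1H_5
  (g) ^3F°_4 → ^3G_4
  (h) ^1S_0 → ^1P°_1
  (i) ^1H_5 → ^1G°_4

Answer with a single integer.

(a) allowed
(b) allowed
(c) forbidden (parity, ΔS, ΔL fail)
(d) forbidden (parity, ΔS fail)
(e) allowed
(f) forbidden (parity, ΔS, ΔL, ΔJ fail)
(g) allowed
(h) allowed
(i) allowed
Total allowed: 6 of 9.

6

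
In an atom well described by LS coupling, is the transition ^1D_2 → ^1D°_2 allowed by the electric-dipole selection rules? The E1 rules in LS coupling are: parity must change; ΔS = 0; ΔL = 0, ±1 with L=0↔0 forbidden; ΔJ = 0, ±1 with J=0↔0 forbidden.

allowed

Reading off the term symbols: S 0→0, L 2→2, J 2→2, parity even→odd.
Parity must change: even → odd — satisfied.
ΔS = 0: S: 0 → 0 — satisfied.
ΔL = 0, ±1 (not L=0↔0): L: 2 → 2, ΔL = +0 — satisfied.
ΔJ = 0, ±1 (not J=0↔0): J: 2 → 2, ΔJ = +0 — satisfied.
All four E1 rules are satisfied.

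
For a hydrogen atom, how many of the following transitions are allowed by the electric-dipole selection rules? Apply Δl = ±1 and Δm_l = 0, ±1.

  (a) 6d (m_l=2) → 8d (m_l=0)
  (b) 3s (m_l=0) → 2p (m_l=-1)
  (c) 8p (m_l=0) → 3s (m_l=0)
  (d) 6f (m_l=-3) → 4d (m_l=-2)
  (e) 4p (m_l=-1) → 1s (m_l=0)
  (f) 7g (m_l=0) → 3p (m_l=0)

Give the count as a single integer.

(a) forbidden — Δl = +0 (E1 requires Δl = ±1); Δm_l = -2 (E1 requires Δm_l = 0, ±1)
(b) allowed
(c) allowed
(d) allowed
(e) allowed
(f) forbidden — Δl = -3 (E1 requires Δl = ±1)
Total allowed: 4 of 6.

4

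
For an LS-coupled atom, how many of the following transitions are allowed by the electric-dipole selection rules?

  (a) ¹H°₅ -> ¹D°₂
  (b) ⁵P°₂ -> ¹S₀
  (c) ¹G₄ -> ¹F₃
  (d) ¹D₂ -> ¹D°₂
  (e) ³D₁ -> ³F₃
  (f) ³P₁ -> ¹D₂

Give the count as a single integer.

(a) forbidden (parity, ΔL, ΔJ fail)
(b) forbidden (ΔS, ΔJ fail)
(c) forbidden (parity fails)
(d) allowed
(e) forbidden (parity, ΔJ fail)
(f) forbidden (parity, ΔS fail)
Total allowed: 1 of 6.

1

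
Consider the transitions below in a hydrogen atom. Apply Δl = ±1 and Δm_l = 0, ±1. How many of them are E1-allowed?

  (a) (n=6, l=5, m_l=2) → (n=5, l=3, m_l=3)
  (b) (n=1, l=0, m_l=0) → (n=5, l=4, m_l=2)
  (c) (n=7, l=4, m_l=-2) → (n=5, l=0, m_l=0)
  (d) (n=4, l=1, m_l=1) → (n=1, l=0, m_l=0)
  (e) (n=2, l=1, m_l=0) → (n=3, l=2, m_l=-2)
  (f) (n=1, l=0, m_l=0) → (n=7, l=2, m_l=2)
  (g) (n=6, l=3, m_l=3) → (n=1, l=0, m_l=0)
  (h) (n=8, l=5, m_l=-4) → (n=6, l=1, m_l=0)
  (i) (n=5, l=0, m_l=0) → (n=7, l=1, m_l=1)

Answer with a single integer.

2

(a) forbidden — Δl = -2 (E1 requires Δl = ±1)
(b) forbidden — Δl = +4 (E1 requires Δl = ±1); Δm_l = +2 (E1 requires Δm_l = 0, ±1)
(c) forbidden — Δl = -4 (E1 requires Δl = ±1); Δm_l = +2 (E1 requires Δm_l = 0, ±1)
(d) allowed
(e) forbidden — Δm_l = -2 (E1 requires Δm_l = 0, ±1)
(f) forbidden — Δl = +2 (E1 requires Δl = ±1); Δm_l = +2 (E1 requires Δm_l = 0, ±1)
(g) forbidden — Δl = -3 (E1 requires Δl = ±1); Δm_l = -3 (E1 requires Δm_l = 0, ±1)
(h) forbidden — Δl = -4 (E1 requires Δl = ±1); Δm_l = +4 (E1 requires Δm_l = 0, ±1)
(i) allowed
Total allowed: 2 of 9.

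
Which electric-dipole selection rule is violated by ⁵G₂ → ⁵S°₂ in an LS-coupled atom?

Parity must change: even → odd — satisfied.
ΔS = 0: S: 2 → 2 — satisfied.
ΔL = 0, ±1 (not L=0↔0): L: 4 → 0, ΔL = -4 — violated.
ΔJ = 0, ±1 (not J=0↔0): J: 2 → 2, ΔJ = +0 — satisfied.

the ΔL = 0, ±1 rule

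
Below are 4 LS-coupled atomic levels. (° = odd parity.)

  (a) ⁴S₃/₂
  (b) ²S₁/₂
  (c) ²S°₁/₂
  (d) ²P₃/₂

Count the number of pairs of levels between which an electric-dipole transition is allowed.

(a)–(b): forbidden (parity, ΔS, ΔL).
(a)–(c): forbidden (ΔS, ΔL).
(a)–(d): forbidden (parity, ΔS).
(b)–(c): forbidden (ΔL).
(b)–(d): forbidden (parity).
(c)–(d): allowed.
Allowed pairs: 1 of 6.

1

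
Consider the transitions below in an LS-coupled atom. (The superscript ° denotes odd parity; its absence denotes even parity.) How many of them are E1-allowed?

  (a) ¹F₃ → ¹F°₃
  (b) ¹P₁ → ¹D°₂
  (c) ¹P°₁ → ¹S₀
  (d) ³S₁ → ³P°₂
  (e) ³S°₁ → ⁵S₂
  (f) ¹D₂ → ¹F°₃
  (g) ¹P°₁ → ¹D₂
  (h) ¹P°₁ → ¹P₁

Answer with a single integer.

7

(a) allowed
(b) allowed
(c) allowed
(d) allowed
(e) forbidden (ΔS, ΔL fail)
(f) allowed
(g) allowed
(h) allowed
Total allowed: 7 of 8.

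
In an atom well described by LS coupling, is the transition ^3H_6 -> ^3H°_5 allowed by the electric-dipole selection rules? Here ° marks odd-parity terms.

Parity must change: even → odd — ok.
ΔS = 0: S: 1 → 1 — ok.
ΔL = 0, ±1 (not L=0↔0): L: 5 → 5, ΔL = +0 — ok.
ΔJ = 0, ±1 (not J=0↔0): J: 6 → 5, ΔJ = -1 — ok.
All four E1 rules are satisfied.

allowed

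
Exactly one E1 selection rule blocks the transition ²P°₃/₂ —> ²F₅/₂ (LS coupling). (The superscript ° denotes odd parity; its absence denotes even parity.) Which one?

Initial level: S=1/2, L=1, J=3/2, parity odd. Final level: S=1/2, L=3, J=5/2, parity even.
Parity must change: odd → even — satisfied.
ΔS = 0: S: 1/2 → 1/2 — satisfied.
ΔL = 0, ±1 (not L=0↔0): L: 1 → 3, ΔL = +2 — violated.
ΔJ = 0, ±1 (not J=0↔0): J: 3/2 → 5/2, ΔJ = +1 — satisfied.

the ΔL = 0, ±1 rule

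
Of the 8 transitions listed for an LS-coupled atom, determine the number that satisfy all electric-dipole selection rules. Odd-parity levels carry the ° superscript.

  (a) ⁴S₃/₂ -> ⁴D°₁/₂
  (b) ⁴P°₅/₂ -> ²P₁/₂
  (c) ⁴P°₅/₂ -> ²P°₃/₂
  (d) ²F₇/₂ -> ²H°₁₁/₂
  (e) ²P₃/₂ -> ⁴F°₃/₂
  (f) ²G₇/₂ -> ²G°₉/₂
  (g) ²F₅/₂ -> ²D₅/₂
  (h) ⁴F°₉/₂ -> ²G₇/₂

(a) forbidden (ΔL fails)
(b) forbidden (ΔS, ΔJ fail)
(c) forbidden (parity, ΔS fail)
(d) forbidden (ΔL, ΔJ fail)
(e) forbidden (ΔS, ΔL fail)
(f) allowed
(g) forbidden (parity fails)
(h) forbidden (ΔS fails)
Total allowed: 1 of 8.

1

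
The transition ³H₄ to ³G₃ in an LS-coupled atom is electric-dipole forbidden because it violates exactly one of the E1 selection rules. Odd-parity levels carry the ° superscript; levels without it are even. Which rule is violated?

parity

Reading off the term symbols: S 1→1, L 5→4, J 4→3, parity even→even.
ΔL = 0, ±1 (not L=0↔0): L: 5 → 4, ΔL = -1 — satisfied.
Parity must change: even → even — violated.
ΔS = 0: S: 1 → 1 — satisfied.
ΔJ = 0, ±1 (not J=0↔0): J: 4 → 3, ΔJ = -1 — satisfied.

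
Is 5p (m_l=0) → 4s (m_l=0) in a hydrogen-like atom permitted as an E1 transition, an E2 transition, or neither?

Δl = 0 − 1 = -1; l_i + l_f = 1.
Δm_l = +0.
E1 (Δl = ±1, |Δm_l| ≤ 1): satisfied.
E2 (Δl = 0,±2, l_i+l_f ≥ 2, |Δm_l| ≤ 2): not satisfied.

E1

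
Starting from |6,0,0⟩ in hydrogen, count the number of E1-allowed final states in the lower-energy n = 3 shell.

E1 requires Δl = ±1, so l_f ∈ {-1, 1}; with 0 ≤ l_f ≤ n_f−1 = 2, the allowed l_f values are {1}.
For l_f = 1: m_f ∈ {m_i−1, m_i, m_i+1} ∩ [−1, 1] = {-1, 0, 1} → 3 states.
Total: 3.

3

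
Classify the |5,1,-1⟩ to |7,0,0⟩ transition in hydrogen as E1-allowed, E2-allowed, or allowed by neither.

Δl = 0 − 1 = -1; l_i + l_f = 1.
Δm_l = +1.
E1 (Δl = ±1, |Δm_l| ≤ 1): satisfied.
E2 (Δl = 0,±2, l_i+l_f ≥ 2, |Δm_l| ≤ 2): not satisfied.

E1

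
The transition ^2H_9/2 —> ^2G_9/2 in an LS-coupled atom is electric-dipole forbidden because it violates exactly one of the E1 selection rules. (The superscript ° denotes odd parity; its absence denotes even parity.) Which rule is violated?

Initial level: S=1/2, L=5, J=9/2, parity even. Final level: S=1/2, L=4, J=9/2, parity even.
Parity must change: even → even — violated.
ΔS = 0: S: 1/2 → 1/2 — satisfied.
ΔL = 0, ±1 (not L=0↔0): L: 5 → 4, ΔL = -1 — satisfied.
ΔJ = 0, ±1 (not J=0↔0): J: 9/2 → 9/2, ΔJ = +0 — satisfied.

parity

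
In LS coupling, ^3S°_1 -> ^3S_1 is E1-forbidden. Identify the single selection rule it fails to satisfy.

Initial level: S=1, L=0, J=1, parity odd. Final level: S=1, L=0, J=1, parity even.
Parity must change: odd → even — passes.
ΔS = 0: S: 1 → 1 — passes.
ΔL = 0, ±1 (not L=0↔0): L: 0 → 0, ΔL = +0 — fails.
ΔJ = 0, ±1 (not J=0↔0): J: 1 → 1, ΔJ = +0 — passes.

the L=0 ↔ L=0 exclusion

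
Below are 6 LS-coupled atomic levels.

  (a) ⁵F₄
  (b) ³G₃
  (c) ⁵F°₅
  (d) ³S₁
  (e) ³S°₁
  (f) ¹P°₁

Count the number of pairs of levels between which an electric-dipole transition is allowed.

1

(a)–(b): forbidden (parity, ΔS).
(a)–(c): allowed.
(a)–(d): forbidden (parity, ΔS, ΔL, ΔJ).
(a)–(e): forbidden (ΔS, ΔL, ΔJ).
(a)–(f): forbidden (ΔS, ΔL, ΔJ).
(b)–(c): forbidden (ΔS, ΔJ).
(b)–(d): forbidden (parity, ΔL, ΔJ).
(b)–(e): forbidden (ΔL, ΔJ).
(b)–(f): forbidden (ΔS, ΔL, ΔJ).
(c)–(d): forbidden (ΔS, ΔL, ΔJ).
(c)–(e): forbidden (parity, ΔS, ΔL, ΔJ).
(c)–(f): forbidden (parity, ΔS, ΔL, ΔJ).
(d)–(e): forbidden (ΔL).
(d)–(f): forbidden (ΔS).
(e)–(f): forbidden (parity, ΔS).
Allowed pairs: 1 of 15.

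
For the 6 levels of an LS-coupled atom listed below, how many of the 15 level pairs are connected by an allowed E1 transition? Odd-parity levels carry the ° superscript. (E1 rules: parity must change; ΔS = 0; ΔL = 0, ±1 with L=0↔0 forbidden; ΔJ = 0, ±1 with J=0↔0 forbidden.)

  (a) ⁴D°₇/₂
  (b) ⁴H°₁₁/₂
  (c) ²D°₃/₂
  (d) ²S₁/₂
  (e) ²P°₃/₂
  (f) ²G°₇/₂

1

(a)–(b): forbidden (parity, ΔL, ΔJ).
(a)–(c): forbidden (parity, ΔS, ΔJ).
(a)–(d): forbidden (ΔS, ΔL, ΔJ).
(a)–(e): forbidden (parity, ΔS, ΔJ).
(a)–(f): forbidden (parity, ΔS, ΔL).
(b)–(c): forbidden (parity, ΔS, ΔL, ΔJ).
(b)–(d): forbidden (ΔS, ΔL, ΔJ).
(b)–(e): forbidden (parity, ΔS, ΔL, ΔJ).
(b)–(f): forbidden (parity, ΔS, ΔJ).
(c)–(d): forbidden (ΔL).
(c)–(e): forbidden (parity).
(c)–(f): forbidden (parity, ΔL, ΔJ).
(d)–(e): allowed.
(d)–(f): forbidden (ΔL, ΔJ).
(e)–(f): forbidden (parity, ΔL, ΔJ).
Allowed pairs: 1 of 15.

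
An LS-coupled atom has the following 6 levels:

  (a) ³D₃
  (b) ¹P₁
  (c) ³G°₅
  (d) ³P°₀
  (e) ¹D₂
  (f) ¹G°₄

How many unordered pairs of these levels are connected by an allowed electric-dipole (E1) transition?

(a)–(b): forbidden (parity, ΔS, ΔJ).
(a)–(c): forbidden (ΔL, ΔJ).
(a)–(d): forbidden (ΔJ).
(a)–(e): forbidden (parity, ΔS).
(a)–(f): forbidden (ΔS, ΔL).
(b)–(c): forbidden (ΔS, ΔL, ΔJ).
(b)–(d): forbidden (ΔS).
(b)–(e): forbidden (parity).
(b)–(f): forbidden (ΔL, ΔJ).
(c)–(d): forbidden (parity, ΔL, ΔJ).
(c)–(e): forbidden (ΔS, ΔL, ΔJ).
(c)–(f): forbidden (parity, ΔS).
(d)–(e): forbidden (ΔS, ΔJ).
(d)–(f): forbidden (parity, ΔS, ΔL, ΔJ).
(e)–(f): forbidden (ΔL, ΔJ).
Allowed pairs: 0 of 15.

0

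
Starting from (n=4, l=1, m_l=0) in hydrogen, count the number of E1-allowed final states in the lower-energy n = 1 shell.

1

E1 requires Δl = ±1, so l_f ∈ {0, 2}; with 0 ≤ l_f ≤ n_f−1 = 0, the allowed l_f values are {0}.
For l_f = 0: m_f ∈ {m_i−1, m_i, m_i+1} ∩ [−0, 0] = {0} → 1 state.
Total: 1.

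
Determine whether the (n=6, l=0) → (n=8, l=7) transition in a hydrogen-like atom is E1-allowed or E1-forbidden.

forbidden

Δl = 7 − 0 = +7; the E1 rule Δl = ±1 is fails.
The transition is electric-dipole forbidden.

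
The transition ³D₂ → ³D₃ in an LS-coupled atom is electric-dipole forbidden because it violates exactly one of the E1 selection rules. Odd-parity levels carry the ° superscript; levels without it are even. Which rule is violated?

Reading off the term symbols: S 1→1, L 2→2, J 2→3, parity even→even.
Parity must change: even → even — fails.
ΔS = 0: S: 1 → 1 — passes.
ΔJ = 0, ±1 (not J=0↔0): J: 2 → 3, ΔJ = +1 — passes.
ΔL = 0, ±1 (not L=0↔0): L: 2 → 2, ΔL = +0 — passes.

parity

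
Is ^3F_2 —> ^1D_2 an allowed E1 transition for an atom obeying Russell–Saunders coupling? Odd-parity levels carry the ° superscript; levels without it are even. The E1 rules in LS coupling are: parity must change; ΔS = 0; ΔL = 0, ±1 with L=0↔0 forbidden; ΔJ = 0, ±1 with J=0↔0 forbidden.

forbidden

Reading off the term symbols: S 1→0, L 3→2, J 2→2, parity even→even.
Parity must change: even → even — fails.
ΔS = 0: S: 1 → 0 — fails.
ΔL = 0, ±1 (not L=0↔0): L: 3 → 2, ΔL = -1 — ok.
ΔJ = 0, ±1 (not J=0↔0): J: 2 → 2, ΔJ = +0 — ok.
Rule(s) violated: parity, ΔS.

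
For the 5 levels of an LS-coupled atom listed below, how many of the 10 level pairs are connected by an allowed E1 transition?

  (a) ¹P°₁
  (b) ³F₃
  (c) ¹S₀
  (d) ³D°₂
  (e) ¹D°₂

2

(a)–(b): forbidden (ΔS, ΔL, ΔJ).
(a)–(c): allowed.
(a)–(d): forbidden (parity, ΔS).
(a)–(e): forbidden (parity).
(b)–(c): forbidden (parity, ΔS, ΔL, ΔJ).
(b)–(d): allowed.
(b)–(e): forbidden (ΔS).
(c)–(d): forbidden (ΔS, ΔL, ΔJ).
(c)–(e): forbidden (ΔL, ΔJ).
(d)–(e): forbidden (parity, ΔS).
Allowed pairs: 2 of 10.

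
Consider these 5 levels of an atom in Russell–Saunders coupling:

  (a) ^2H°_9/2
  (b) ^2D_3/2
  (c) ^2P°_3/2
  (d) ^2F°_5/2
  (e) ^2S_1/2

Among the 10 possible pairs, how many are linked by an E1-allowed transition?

3

(a)–(b): forbidden (ΔL, ΔJ).
(a)–(c): forbidden (parity, ΔL, ΔJ).
(a)–(d): forbidden (parity, ΔL, ΔJ).
(a)–(e): forbidden (ΔL, ΔJ).
(b)–(c): allowed.
(b)–(d): allowed.
(b)–(e): forbidden (parity, ΔL).
(c)–(d): forbidden (parity, ΔL).
(c)–(e): allowed.
(d)–(e): forbidden (ΔL, ΔJ).
Allowed pairs: 3 of 10.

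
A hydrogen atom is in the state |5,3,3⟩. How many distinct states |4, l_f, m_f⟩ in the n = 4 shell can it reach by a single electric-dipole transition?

E1 requires Δl = ±1, so l_f ∈ {2, 4}; with 0 ≤ l_f ≤ n_f−1 = 3, the allowed l_f values are {2}.
For l_f = 2: m_f ∈ {m_i−1, m_i, m_i+1} ∩ [−2, 2] = {2} → 1 state.
Total: 1.

1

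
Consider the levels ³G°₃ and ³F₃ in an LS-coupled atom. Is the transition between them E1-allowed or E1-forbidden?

Initial level: S=1, L=4, J=3, parity odd. Final level: S=1, L=3, J=3, parity even.
Parity must change: odd → even — passes.
ΔS = 0: S: 1 → 1 — passes.
ΔL = 0, ±1 (not L=0↔0): L: 4 → 3, ΔL = -1 — passes.
ΔJ = 0, ±1 (not J=0↔0): J: 3 → 3, ΔJ = +0 — passes.
All four E1 rules are satisfied.

allowed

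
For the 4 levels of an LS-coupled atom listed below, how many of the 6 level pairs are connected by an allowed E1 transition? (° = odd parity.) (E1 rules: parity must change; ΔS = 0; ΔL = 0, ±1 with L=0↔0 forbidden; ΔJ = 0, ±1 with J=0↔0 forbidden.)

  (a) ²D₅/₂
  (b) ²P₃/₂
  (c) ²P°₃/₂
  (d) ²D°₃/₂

4

(a)–(b): forbidden (parity).
(a)–(c): allowed.
(a)–(d): allowed.
(b)–(c): allowed.
(b)–(d): allowed.
(c)–(d): forbidden (parity).
Allowed pairs: 4 of 6.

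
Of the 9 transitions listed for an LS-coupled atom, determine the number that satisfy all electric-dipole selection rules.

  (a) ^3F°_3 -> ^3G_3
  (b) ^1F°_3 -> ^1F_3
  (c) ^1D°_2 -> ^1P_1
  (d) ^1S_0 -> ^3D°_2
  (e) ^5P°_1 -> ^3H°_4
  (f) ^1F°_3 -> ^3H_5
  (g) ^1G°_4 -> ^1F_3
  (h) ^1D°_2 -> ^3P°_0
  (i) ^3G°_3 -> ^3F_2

(a) allowed
(b) allowed
(c) allowed
(d) forbidden (ΔS, ΔL, ΔJ fail)
(e) forbidden (parity, ΔS, ΔL, ΔJ fail)
(f) forbidden (ΔS, ΔL, ΔJ fail)
(g) allowed
(h) forbidden (parity, ΔS, ΔJ fail)
(i) allowed
Total allowed: 5 of 9.

5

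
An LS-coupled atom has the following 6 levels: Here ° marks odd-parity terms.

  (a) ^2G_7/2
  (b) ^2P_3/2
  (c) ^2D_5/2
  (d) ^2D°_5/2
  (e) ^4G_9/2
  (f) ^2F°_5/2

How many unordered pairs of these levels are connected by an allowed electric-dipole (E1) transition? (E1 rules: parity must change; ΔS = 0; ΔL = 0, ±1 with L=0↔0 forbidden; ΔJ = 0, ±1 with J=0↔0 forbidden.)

(a)–(b): forbidden (parity, ΔL, ΔJ).
(a)–(c): forbidden (parity, ΔL).
(a)–(d): forbidden (ΔL).
(a)–(e): forbidden (parity, ΔS).
(a)–(f): allowed.
(b)–(c): forbidden (parity).
(b)–(d): allowed.
(b)–(e): forbidden (parity, ΔS, ΔL, ΔJ).
(b)–(f): forbidden (ΔL).
(c)–(d): allowed.
(c)–(e): forbidden (parity, ΔS, ΔL, ΔJ).
(c)–(f): allowed.
(d)–(e): forbidden (ΔS, ΔL, ΔJ).
(d)–(f): forbidden (parity).
(e)–(f): forbidden (ΔS, ΔJ).
Allowed pairs: 4 of 15.

4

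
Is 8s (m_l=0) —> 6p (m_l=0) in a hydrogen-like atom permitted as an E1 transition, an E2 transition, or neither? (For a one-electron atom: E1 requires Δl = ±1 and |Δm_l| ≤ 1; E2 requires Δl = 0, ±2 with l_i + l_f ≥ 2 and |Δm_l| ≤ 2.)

Δl = 1 − 0 = +1; l_i + l_f = 1.
Δm_l = +0.
E1 (Δl = ±1, |Δm_l| ≤ 1): satisfied.
E2 (Δl = 0,±2, l_i+l_f ≥ 2, |Δm_l| ≤ 2): not satisfied.

E1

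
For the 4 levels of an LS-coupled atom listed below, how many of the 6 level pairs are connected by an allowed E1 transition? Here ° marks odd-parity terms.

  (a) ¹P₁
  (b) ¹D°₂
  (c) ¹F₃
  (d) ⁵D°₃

2

(a)–(b): allowed.
(a)–(c): forbidden (parity, ΔL, ΔJ).
(a)–(d): forbidden (ΔS, ΔJ).
(b)–(c): allowed.
(b)–(d): forbidden (parity, ΔS).
(c)–(d): forbidden (ΔS).
Allowed pairs: 2 of 6.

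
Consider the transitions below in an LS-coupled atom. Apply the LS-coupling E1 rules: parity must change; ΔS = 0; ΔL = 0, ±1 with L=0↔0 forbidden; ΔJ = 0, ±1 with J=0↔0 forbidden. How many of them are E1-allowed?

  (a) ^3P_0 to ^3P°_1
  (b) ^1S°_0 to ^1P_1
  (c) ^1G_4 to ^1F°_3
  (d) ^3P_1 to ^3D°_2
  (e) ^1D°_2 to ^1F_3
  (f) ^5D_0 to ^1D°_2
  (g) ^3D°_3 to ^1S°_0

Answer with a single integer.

(a) allowed
(b) allowed
(c) allowed
(d) allowed
(e) allowed
(f) forbidden (ΔS, ΔJ fail)
(g) forbidden (parity, ΔS, ΔL, ΔJ fail)
Total allowed: 5 of 7.

5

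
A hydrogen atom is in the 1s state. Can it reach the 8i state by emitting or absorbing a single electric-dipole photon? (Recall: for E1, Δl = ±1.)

forbidden

Initial l = 0, final l = 6, so Δl = +6. E1 requires Δl = ±1: ✗.
The transition is electric-dipole forbidden.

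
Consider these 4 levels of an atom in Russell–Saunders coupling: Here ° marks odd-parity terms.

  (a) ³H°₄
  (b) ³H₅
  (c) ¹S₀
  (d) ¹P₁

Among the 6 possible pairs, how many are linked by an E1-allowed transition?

1

(a)–(b): allowed.
(a)–(c): forbidden (ΔS, ΔL, ΔJ).
(a)–(d): forbidden (ΔS, ΔL, ΔJ).
(b)–(c): forbidden (parity, ΔS, ΔL, ΔJ).
(b)–(d): forbidden (parity, ΔS, ΔL, ΔJ).
(c)–(d): forbidden (parity).
Allowed pairs: 1 of 6.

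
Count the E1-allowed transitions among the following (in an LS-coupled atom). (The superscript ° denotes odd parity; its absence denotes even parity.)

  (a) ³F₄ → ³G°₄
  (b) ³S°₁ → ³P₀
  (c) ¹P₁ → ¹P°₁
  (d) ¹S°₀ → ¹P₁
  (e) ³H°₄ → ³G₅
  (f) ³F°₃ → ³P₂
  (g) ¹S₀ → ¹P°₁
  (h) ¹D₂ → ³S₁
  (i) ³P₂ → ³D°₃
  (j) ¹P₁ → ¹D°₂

8

(a) allowed
(b) allowed
(c) allowed
(d) allowed
(e) allowed
(f) forbidden (ΔL fails)
(g) allowed
(h) forbidden (parity, ΔS, ΔL fail)
(i) allowed
(j) allowed
Total allowed: 8 of 10.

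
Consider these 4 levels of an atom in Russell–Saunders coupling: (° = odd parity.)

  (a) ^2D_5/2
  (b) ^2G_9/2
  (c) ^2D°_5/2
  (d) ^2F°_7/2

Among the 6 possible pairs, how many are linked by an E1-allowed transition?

3

(a)–(b): forbidden (parity, ΔL, ΔJ).
(a)–(c): allowed.
(a)–(d): allowed.
(b)–(c): forbidden (ΔL, ΔJ).
(b)–(d): allowed.
(c)–(d): forbidden (parity).
Allowed pairs: 3 of 6.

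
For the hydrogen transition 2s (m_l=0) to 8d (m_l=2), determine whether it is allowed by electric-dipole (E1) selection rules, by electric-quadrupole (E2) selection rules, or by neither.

E2

Δl = 2 − 0 = +2; l_i + l_f = 2.
Δm_l = +2.
E1 (Δl = ±1, |Δm_l| ≤ 1): not satisfied.
E2 (Δl = 0,±2, l_i+l_f ≥ 2, |Δm_l| ≤ 2): satisfied.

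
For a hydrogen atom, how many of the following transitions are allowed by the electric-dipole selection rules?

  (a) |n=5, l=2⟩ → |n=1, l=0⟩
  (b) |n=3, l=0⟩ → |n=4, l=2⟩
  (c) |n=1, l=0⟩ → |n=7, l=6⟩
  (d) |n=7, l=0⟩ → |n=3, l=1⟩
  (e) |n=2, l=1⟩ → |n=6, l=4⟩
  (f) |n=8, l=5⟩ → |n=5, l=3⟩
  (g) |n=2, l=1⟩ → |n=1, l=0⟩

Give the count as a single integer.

2

(a) forbidden — Δl = -2 (E1 requires Δl = ±1)
(b) forbidden — Δl = +2 (E1 requires Δl = ±1)
(c) forbidden — Δl = +6 (E1 requires Δl = ±1)
(d) allowed
(e) forbidden — Δl = +3 (E1 requires Δl = ±1)
(f) forbidden — Δl = -2 (E1 requires Δl = ±1)
(g) allowed
Total allowed: 2 of 7.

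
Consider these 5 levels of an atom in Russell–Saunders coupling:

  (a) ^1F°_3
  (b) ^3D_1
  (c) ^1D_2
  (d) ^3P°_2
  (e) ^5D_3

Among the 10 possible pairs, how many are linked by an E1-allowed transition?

2

(a)–(b): forbidden (ΔS, ΔJ).
(a)–(c): allowed.
(a)–(d): forbidden (parity, ΔS, ΔL).
(a)–(e): forbidden (ΔS).
(b)–(c): forbidden (parity, ΔS).
(b)–(d): allowed.
(b)–(e): forbidden (parity, ΔS, ΔJ).
(c)–(d): forbidden (ΔS).
(c)–(e): forbidden (parity, ΔS).
(d)–(e): forbidden (ΔS).
Allowed pairs: 2 of 10.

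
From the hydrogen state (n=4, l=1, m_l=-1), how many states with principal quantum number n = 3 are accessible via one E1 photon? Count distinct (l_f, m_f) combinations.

E1 requires Δl = ±1, so l_f ∈ {0, 2}; with 0 ≤ l_f ≤ n_f−1 = 2, the allowed l_f values are {0, 2}.
For l_f = 0: m_f ∈ {m_i−1, m_i, m_i+1} ∩ [−0, 0] = {0} → 1 state.
For l_f = 2: m_f ∈ {m_i−1, m_i, m_i+1} ∩ [−2, 2] = {-2, -1, 0} → 3 states.
Total: 4.

4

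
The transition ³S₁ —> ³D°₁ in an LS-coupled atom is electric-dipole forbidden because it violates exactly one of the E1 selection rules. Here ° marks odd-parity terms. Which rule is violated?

the ΔL = 0, ±1 rule

ΔS = 0: S: 1 → 1 — ok.
ΔL = 0, ±1 (not L=0↔0): L: 0 → 2, ΔL = +2 — fails.
Parity must change: even → odd — ok.
ΔJ = 0, ±1 (not J=0↔0): J: 1 → 1, ΔJ = +0 — ok.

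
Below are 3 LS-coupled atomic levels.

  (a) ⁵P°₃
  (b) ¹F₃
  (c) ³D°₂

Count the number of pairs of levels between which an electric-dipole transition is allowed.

(a)–(b): forbidden (ΔS, ΔL).
(a)–(c): forbidden (parity, ΔS).
(b)–(c): forbidden (ΔS).
Allowed pairs: 0 of 3.

0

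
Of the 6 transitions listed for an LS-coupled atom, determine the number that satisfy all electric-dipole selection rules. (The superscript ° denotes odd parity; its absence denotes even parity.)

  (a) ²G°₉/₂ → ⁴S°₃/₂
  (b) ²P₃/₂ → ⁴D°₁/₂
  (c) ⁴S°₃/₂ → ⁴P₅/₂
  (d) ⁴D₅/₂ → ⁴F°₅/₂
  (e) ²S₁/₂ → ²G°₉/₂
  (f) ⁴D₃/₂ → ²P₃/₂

2

(a) forbidden (parity, ΔS, ΔL, ΔJ fail)
(b) forbidden (ΔS fails)
(c) allowed
(d) allowed
(e) forbidden (ΔL, ΔJ fail)
(f) forbidden (parity, ΔS fail)
Total allowed: 2 of 6.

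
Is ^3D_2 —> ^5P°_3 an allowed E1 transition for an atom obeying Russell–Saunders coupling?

forbidden

Parity must change: even → odd — passes.
ΔS = 0: S: 1 → 2 — fails.
ΔL = 0, ±1 (not L=0↔0): L: 2 → 1, ΔL = -1 — passes.
ΔJ = 0, ±1 (not J=0↔0): J: 2 → 3, ΔJ = +1 — passes.
Rule(s) violated: ΔS.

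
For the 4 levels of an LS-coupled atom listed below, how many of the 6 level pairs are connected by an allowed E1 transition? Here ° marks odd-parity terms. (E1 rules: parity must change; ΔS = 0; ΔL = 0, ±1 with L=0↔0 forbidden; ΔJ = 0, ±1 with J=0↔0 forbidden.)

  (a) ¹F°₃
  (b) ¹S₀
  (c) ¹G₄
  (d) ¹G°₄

(a)–(b): forbidden (ΔL, ΔJ).
(a)–(c): allowed.
(a)–(d): forbidden (parity).
(b)–(c): forbidden (parity, ΔL, ΔJ).
(b)–(d): forbidden (ΔL, ΔJ).
(c)–(d): allowed.
Allowed pairs: 2 of 6.

2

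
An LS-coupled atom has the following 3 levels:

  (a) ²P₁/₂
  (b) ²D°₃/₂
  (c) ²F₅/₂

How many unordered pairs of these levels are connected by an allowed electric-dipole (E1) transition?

(a)–(b): allowed.
(a)–(c): forbidden (parity, ΔL, ΔJ).
(b)–(c): allowed.
Allowed pairs: 2 of 3.

2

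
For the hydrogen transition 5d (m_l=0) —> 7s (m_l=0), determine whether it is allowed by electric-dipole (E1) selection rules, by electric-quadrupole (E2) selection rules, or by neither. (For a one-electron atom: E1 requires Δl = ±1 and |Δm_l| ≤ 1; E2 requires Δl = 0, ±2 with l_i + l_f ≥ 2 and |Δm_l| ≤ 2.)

Δl = 0 − 2 = -2; l_i + l_f = 2.
Δm_l = +0.
E1 (Δl = ±1, |Δm_l| ≤ 1): not satisfied.
E2 (Δl = 0,±2, l_i+l_f ≥ 2, |Δm_l| ≤ 2): satisfied.

E2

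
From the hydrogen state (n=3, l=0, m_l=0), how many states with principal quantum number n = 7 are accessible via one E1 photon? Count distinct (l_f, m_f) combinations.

E1 requires Δl = ±1, so l_f ∈ {-1, 1}; with 0 ≤ l_f ≤ n_f−1 = 6, the allowed l_f values are {1}.
For l_f = 1: m_f ∈ {m_i−1, m_i, m_i+1} ∩ [−1, 1] = {-1, 0, 1} → 3 states.
Total: 3.

3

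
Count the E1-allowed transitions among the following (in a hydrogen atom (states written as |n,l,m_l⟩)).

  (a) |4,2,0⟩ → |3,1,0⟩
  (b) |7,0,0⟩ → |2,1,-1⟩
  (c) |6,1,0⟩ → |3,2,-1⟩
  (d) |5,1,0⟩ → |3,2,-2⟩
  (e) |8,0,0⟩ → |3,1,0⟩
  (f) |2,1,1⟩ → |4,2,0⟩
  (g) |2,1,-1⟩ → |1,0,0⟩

(a) allowed
(b) allowed
(c) allowed
(d) forbidden — Δm_l = -2 (E1 requires Δm_l = 0, ±1)
(e) allowed
(f) allowed
(g) allowed
Total allowed: 6 of 7.

6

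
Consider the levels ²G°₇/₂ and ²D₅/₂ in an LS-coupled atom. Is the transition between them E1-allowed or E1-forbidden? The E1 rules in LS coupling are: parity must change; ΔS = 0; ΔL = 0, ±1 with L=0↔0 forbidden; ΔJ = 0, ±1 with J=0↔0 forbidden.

forbidden

Initial level: S=1/2, L=4, J=7/2, parity odd. Final level: S=1/2, L=2, J=5/2, parity even.
ΔL = 0, ±1 (not L=0↔0): L: 4 → 2, ΔL = -2 — ✗.
ΔS = 0: S: 1/2 → 1/2 — ✓.
ΔJ = 0, ±1 (not J=0↔0): J: 7/2 → 5/2, ΔJ = -1 — ✓.
Parity must change: odd → even — ✓.
Rule(s) violated: ΔL.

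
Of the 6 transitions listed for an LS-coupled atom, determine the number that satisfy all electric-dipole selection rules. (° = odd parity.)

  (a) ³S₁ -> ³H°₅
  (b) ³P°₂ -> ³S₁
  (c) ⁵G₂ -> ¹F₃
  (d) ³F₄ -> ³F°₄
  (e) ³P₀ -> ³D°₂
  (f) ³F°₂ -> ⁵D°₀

(a) forbidden (ΔL, ΔJ fail)
(b) allowed
(c) forbidden (parity, ΔS fail)
(d) allowed
(e) forbidden (ΔJ fails)
(f) forbidden (parity, ΔS, ΔJ fail)
Total allowed: 2 of 6.

2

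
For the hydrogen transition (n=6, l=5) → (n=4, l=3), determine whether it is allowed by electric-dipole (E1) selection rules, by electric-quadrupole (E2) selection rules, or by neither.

E2

Δl = 3 − 5 = -2; l_i + l_f = 8.
E1 (Δl = ±1): not satisfied.
E2 (Δl = 0,±2, l_i+l_f ≥ 2): satisfied.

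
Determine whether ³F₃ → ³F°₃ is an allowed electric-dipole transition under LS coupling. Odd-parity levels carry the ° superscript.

Parity must change: even → odd — passes.
ΔS = 0: S: 1 → 1 — passes.
ΔL = 0, ±1 (not L=0↔0): L: 3 → 3, ΔL = +0 — passes.
ΔJ = 0, ±1 (not J=0↔0): J: 3 → 3, ΔJ = +0 — passes.
All four E1 rules are satisfied.

allowed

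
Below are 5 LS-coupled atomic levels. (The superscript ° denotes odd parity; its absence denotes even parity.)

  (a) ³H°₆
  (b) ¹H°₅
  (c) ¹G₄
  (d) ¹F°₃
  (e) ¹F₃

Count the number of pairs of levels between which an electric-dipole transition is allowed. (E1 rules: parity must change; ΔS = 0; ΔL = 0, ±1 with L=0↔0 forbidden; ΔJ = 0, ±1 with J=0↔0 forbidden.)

(a)–(b): forbidden (parity, ΔS).
(a)–(c): forbidden (ΔS, ΔJ).
(a)–(d): forbidden (parity, ΔS, ΔL, ΔJ).
(a)–(e): forbidden (ΔS, ΔL, ΔJ).
(b)–(c): allowed.
(b)–(d): forbidden (parity, ΔL, ΔJ).
(b)–(e): forbidden (ΔL, ΔJ).
(c)–(d): allowed.
(c)–(e): forbidden (parity).
(d)–(e): allowed.
Allowed pairs: 3 of 10.

3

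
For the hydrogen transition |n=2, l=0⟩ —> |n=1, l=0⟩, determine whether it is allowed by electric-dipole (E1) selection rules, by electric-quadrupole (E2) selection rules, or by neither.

Δl = 0 − 0 = +0; l_i + l_f = 0.
E1 (Δl = ±1): not satisfied.
E2 (Δl = 0,±2, l_i+l_f ≥ 2): not satisfied.

neither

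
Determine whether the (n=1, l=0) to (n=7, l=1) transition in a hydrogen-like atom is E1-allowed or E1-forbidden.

allowed

l: 0 → 1 (Δl = +1). Δl = ±1 passes.
All E1 selection rules are satisfied.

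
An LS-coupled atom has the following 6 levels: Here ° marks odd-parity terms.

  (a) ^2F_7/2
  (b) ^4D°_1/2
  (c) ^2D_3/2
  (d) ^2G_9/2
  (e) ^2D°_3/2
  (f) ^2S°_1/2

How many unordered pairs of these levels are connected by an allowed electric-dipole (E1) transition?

(a)–(b): forbidden (ΔS, ΔJ).
(a)–(c): forbidden (parity, ΔJ).
(a)–(d): forbidden (parity).
(a)–(e): forbidden (ΔJ).
(a)–(f): forbidden (ΔL, ΔJ).
(b)–(c): forbidden (ΔS).
(b)–(d): forbidden (ΔS, ΔL, ΔJ).
(b)–(e): forbidden (parity, ΔS).
(b)–(f): forbidden (parity, ΔS, ΔL).
(c)–(d): forbidden (parity, ΔL, ΔJ).
(c)–(e): allowed.
(c)–(f): forbidden (ΔL).
(d)–(e): forbidden (ΔL, ΔJ).
(d)–(f): forbidden (ΔL, ΔJ).
(e)–(f): forbidden (parity, ΔL).
Allowed pairs: 1 of 15.

1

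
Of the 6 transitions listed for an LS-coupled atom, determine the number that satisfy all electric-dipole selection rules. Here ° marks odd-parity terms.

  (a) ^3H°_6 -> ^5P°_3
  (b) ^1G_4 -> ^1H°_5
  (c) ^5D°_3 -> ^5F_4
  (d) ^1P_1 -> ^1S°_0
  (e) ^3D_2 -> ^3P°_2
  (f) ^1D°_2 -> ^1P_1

(a) forbidden (parity, ΔS, ΔL, ΔJ fail)
(b) allowed
(c) allowed
(d) allowed
(e) allowed
(f) allowed
Total allowed: 5 of 6.

5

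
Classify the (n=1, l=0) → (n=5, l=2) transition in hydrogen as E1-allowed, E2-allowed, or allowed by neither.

Δl = 2 − 0 = +2; l_i + l_f = 2.
E1 (Δl = ±1): not satisfied.
E2 (Δl = 0,±2, l_i+l_f ≥ 2): satisfied.

E2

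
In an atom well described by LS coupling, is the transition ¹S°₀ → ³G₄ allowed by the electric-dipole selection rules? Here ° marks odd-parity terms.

Initial level: S=0, L=0, J=0, parity odd. Final level: S=1, L=4, J=4, parity even.
Parity must change: odd → even — satisfied.
ΔS = 0: S: 0 → 1 — violated.
ΔL = 0, ±1 (not L=0↔0): L: 0 → 4, ΔL = +4 — violated.
ΔJ = 0, ±1 (not J=0↔0): J: 0 → 4, ΔJ = +4 — violated.
Rule(s) violated: ΔS, ΔL, ΔJ.

forbidden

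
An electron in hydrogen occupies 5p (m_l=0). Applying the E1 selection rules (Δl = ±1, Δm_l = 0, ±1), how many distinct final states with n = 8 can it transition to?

4

E1 requires Δl = ±1, so l_f ∈ {0, 2}; with 0 ≤ l_f ≤ n_f−1 = 7, the allowed l_f values are {0, 2}.
For l_f = 0: m_f ∈ {m_i−1, m_i, m_i+1} ∩ [−0, 0] = {0} → 1 state.
For l_f = 2: m_f ∈ {m_i−1, m_i, m_i+1} ∩ [−2, 2] = {-1, 0, 1} → 3 states.
Total: 4.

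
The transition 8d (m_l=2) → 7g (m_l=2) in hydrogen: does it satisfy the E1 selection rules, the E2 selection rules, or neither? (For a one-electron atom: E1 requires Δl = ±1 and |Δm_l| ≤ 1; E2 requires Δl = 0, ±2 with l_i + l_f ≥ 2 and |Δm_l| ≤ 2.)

Δl = 4 − 2 = +2; l_i + l_f = 6.
Δm_l = +0.
E1 (Δl = ±1, |Δm_l| ≤ 1): not satisfied.
E2 (Δl = 0,±2, l_i+l_f ≥ 2, |Δm_l| ≤ 2): satisfied.

E2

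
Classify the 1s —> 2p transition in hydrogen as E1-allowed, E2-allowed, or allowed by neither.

E1

Δl = 1 − 0 = +1; l_i + l_f = 1.
E1 (Δl = ±1): satisfied.
E2 (Δl = 0,±2, l_i+l_f ≥ 2): not satisfied.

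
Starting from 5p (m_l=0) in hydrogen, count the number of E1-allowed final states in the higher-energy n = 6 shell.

4

E1 requires Δl = ±1, so l_f ∈ {0, 2}; with 0 ≤ l_f ≤ n_f−1 = 5, the allowed l_f values are {0, 2}.
For l_f = 0: m_f ∈ {m_i−1, m_i, m_i+1} ∩ [−0, 0] = {0} → 1 state.
For l_f = 2: m_f ∈ {m_i−1, m_i, m_i+1} ∩ [−2, 2] = {-1, 0, 1} → 3 states.
Total: 4.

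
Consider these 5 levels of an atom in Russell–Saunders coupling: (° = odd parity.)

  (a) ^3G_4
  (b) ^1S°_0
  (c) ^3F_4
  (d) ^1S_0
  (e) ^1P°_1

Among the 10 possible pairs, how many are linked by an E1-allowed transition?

1

(a)–(b): forbidden (ΔS, ΔL, ΔJ).
(a)–(c): forbidden (parity).
(a)–(d): forbidden (parity, ΔS, ΔL, ΔJ).
(a)–(e): forbidden (ΔS, ΔL, ΔJ).
(b)–(c): forbidden (ΔS, ΔL, ΔJ).
(b)–(d): forbidden (ΔL, ΔJ).
(b)–(e): forbidden (parity).
(c)–(d): forbidden (parity, ΔS, ΔL, ΔJ).
(c)–(e): forbidden (ΔS, ΔL, ΔJ).
(d)–(e): allowed.
Allowed pairs: 1 of 10.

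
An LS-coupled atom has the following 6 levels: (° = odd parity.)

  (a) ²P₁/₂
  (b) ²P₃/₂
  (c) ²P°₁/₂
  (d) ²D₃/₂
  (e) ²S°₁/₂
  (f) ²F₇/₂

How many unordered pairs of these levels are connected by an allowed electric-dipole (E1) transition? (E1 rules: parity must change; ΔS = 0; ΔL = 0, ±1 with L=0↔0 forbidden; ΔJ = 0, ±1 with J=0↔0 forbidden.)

5

(a)–(b): forbidden (parity).
(a)–(c): allowed.
(a)–(d): forbidden (parity).
(a)–(e): allowed.
(a)–(f): forbidden (parity, ΔL, ΔJ).
(b)–(c): allowed.
(b)–(d): forbidden (parity).
(b)–(e): allowed.
(b)–(f): forbidden (parity, ΔL, ΔJ).
(c)–(d): allowed.
(c)–(e): forbidden (parity).
(c)–(f): forbidden (ΔL, ΔJ).
(d)–(e): forbidden (ΔL).
(d)–(f): forbidden (parity, ΔJ).
(e)–(f): forbidden (ΔL, ΔJ).
Allowed pairs: 5 of 15.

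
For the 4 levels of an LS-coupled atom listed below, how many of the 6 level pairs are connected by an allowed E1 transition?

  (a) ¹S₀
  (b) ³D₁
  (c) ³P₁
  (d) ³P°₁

(a)–(b): forbidden (parity, ΔS, ΔL).
(a)–(c): forbidden (parity, ΔS).
(a)–(d): forbidden (ΔS).
(b)–(c): forbidden (parity).
(b)–(d): allowed.
(c)–(d): allowed.
Allowed pairs: 2 of 6.

2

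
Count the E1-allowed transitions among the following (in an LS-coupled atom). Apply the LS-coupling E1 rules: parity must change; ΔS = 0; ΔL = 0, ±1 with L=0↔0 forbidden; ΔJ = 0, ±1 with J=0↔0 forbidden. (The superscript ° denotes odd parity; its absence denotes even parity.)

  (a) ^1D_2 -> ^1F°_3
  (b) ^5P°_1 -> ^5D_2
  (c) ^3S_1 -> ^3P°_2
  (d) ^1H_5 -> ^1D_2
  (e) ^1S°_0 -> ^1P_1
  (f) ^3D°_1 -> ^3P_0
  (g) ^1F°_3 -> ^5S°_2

5

(a) allowed
(b) allowed
(c) allowed
(d) forbidden (parity, ΔL, ΔJ fail)
(e) allowed
(f) allowed
(g) forbidden (parity, ΔS, ΔL fail)
Total allowed: 5 of 7.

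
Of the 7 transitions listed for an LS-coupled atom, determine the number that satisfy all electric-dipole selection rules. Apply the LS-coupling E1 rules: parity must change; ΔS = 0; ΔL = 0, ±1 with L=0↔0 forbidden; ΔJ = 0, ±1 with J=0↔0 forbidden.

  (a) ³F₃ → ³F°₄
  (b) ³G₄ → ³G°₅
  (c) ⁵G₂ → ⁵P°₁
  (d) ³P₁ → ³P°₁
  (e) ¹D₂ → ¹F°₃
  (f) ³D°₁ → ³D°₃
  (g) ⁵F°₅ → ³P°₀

4

(a) allowed
(b) allowed
(c) forbidden (ΔL fails)
(d) allowed
(e) allowed
(f) forbidden (parity, ΔJ fail)
(g) forbidden (parity, ΔS, ΔL, ΔJ fail)
Total allowed: 4 of 7.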